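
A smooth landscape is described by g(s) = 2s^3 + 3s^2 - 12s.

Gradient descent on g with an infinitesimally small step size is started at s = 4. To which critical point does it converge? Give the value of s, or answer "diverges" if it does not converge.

g'(s) = 6(s - 1)(s + 2), so g'(4) = 108.
Gradient descent moves in the -g' direction, i.e. s is decreasing.
The nearest critical point in that direction is s = 1, where g'' = 18 > 0 (a local minimum). The iterate converges there.

1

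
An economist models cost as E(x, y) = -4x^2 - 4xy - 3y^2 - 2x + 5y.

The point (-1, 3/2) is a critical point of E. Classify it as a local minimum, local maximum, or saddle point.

The Hessian of E is constant: H = [[-8, -4], [-4, -6]].
det(H) = (-8)·(-6) − (-4)² = 32.
det(H) > 0 and tr(H) = -14 < 0, so H is negative definite and the point is a local maximum.

local maximum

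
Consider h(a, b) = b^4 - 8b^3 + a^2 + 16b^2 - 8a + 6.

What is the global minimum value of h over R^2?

-10

h(a,b) separates as P(a) + Q(b) + 6, so its minimum is min P + min Q + 6.
P'(a) = 2a - 8 vanishes at a ∈ {4}; Q'(b) = 4b(b - 4)(b - 2) vanishes at b ∈ {0, 2, 4}.
Local minima of P (where P''>0): P(4)=-16. Local minima of Q: Q(0)=0, Q(4)=0.
So the global minimum of h is P(4) + Q(0) + 6 = -16 + 0 + 6 = -10, attained at (4, 0).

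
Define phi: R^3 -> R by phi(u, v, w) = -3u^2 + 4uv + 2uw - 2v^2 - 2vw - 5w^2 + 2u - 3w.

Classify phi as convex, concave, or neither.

concave

phi is quadratic, so its Hessian is the constant matrix H = [[-6, 4, 2], [4, -4, -2], [2, -2, -10]].
Leading principal minors: -6, 8, -72.
Signs alternate −, +, − ⇒ H ≺ 0 ⇒ concave.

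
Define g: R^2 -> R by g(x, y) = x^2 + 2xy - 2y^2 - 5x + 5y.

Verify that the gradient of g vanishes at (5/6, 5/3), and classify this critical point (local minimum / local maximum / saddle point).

saddle point

∇g = (2x + 2y - 5, 2x - 4y + 5); substituting (5/6, 5/3) gives ∇g = (0, 0), so (5/6, 5/3) is indeed a critical point.
The Hessian of g is constant: H = [[2, 2], [2, -4]].
det(H) = 2·(-4) − 2² = -12.
Since det(H) < 0, H is indefinite and the critical point is a saddle point.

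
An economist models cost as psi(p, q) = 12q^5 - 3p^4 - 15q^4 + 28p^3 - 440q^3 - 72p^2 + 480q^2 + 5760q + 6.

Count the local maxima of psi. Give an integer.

psi separates as a function of p plus a function of q, so ∇psi=0 decouples.
∂psi/∂p = -12p(p - 4)(p - 3) = 0 at p ∈ {0, 3, 4}; ∂psi/∂q = 60(q - 4)(q - 3)(q + 2)(q + 4) = 0 at q ∈ {-4, -2, 3, 4}.
The Hessian is diagonal: diag(psi_pp, psi_qq). Second derivatives: psi_pp(0)=-144, psi_pp(3)=36, psi_pp(4)=-48; psi_qq(-4)=-6720, psi_qq(-2)=3600, psi_qq(3)=-2100, psi_qq(4)=2880.
Local maxima occur where both diagonal entries negative: (0, -4), (0, 3), (4, -4), (4, 3). Count: 4.

4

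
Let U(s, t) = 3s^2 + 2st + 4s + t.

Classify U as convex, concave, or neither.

U is quadratic, so its Hessian is the constant matrix H = [[6, 2], [2, 0]].
det(H) = -4, tr(H) = 6.
det(H) < 0, so H is indefinite: neither convex nor concave.

neither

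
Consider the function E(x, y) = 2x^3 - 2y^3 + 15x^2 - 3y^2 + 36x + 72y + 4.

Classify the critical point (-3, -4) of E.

saddle point

The mixed partial ∂²E/∂x∂y is 0, so the Hessian at any point is diag(E_xx, E_yy) = diag(6(2x + 5), -6(2y + 1)).
At (-3, -4): H = diag(-6, 42).
The eigenvalues have opposite signs, so H is indefinite: a saddle point.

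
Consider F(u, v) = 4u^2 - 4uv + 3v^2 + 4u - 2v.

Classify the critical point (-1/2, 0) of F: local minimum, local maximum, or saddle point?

The Hessian of F is constant: H = [[8, -4], [-4, 6]].
det(H) = 8·6 − (-4)² = 32.
det(H) > 0 and tr(H) = 14 > 0, so H is positive definite and the point is a local minimum.

local minimum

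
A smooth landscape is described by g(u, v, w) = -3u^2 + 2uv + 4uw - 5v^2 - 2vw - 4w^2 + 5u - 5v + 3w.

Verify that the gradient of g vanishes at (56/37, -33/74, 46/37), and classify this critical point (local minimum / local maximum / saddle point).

local maximum

∇g = (-6u + 2v + 4w + 5, 2u - 10v - 2w - 5, 4u - 2v - 8w + 3); substituting (56/37, -33/74, 46/37) gives ∇g = (0, 0, 0), so (56/37, -33/74, 46/37) is indeed a critical point.
The Hessian is constant: H = [[-6, 2, 4], [2, -10, -2], [4, -2, -8]].
Leading principal minors: Δ₁ = -6, Δ₂ = 56, Δ₃ = -296.
The minors alternate sign starting negative (−, +, −), so H is negative definite: a local maximum.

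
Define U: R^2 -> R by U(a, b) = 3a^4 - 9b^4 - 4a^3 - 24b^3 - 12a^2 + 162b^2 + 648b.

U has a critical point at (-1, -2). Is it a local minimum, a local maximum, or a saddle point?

local minimum

The mixed partial ∂²U/∂a∂b is 0, so the Hessian at any point is diag(U_aa, U_bb) = diag(12(3a^2 - 2a - 2), 36(-3b^2 - 4b + 9)).
At (-1, -2): H = diag(36, 180).
Both eigenvalues are positive, so H is positive definite: a local minimum.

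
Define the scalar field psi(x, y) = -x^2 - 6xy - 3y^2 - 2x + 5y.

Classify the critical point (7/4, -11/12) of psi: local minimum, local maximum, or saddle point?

The Hessian of psi is constant: H = [[-2, -6], [-6, -6]].
det(H) = (-2)·(-6) − (-6)² = -24.
Since det(H) < 0, H is indefinite and the critical point is a saddle point.

saddle point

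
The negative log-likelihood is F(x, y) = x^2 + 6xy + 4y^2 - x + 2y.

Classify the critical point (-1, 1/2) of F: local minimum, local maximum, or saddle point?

The Hessian of F is constant: H = [[2, 6], [6, 8]].
det(H) = 2·8 − 6² = -20.
Since det(H) < 0, H is indefinite and the critical point is a saddle point.

saddle point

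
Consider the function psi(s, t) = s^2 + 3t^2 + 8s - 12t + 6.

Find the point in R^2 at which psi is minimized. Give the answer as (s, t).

(-4, 2)

psi(s,t) separates as P(s) + Q(t) + 6, so its minimum is min P + min Q + 6.
P'(s) = 2s + 8 vanishes at s ∈ {-4}; Q'(t) = 6(t - 2) vanishes at t ∈ {2}.
Local minima of P (where P''>0): P(-4)=-16. Local minima of Q: Q(2)=-12.
So the global minimum of psi is P(-4) + Q(2) + 6 = -16 − 12 + 6 = -22, attained at (-4, 2).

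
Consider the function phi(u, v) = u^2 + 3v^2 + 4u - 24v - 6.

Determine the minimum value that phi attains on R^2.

-58

phi(u,v) separates as P(u) + Q(v) − 6, so its minimum is min P + min Q − 6.
P'(u) = 2u + 4 vanishes at u ∈ {-2}; Q'(v) = 6v - 24 vanishes at v ∈ {4}.
Local minima of P (where P''>0): P(-2)=-4. Local minima of Q: Q(4)=-48.
So the global minimum of phi is P(-2) + Q(4) − 6 = -4 − 48 − 6 = -58, attained at (-2, 4).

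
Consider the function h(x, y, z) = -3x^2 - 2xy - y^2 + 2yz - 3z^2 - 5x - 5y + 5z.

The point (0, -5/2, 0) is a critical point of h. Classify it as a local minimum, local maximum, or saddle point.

The Hessian is constant: H = [[-6, -2, 0], [-2, -2, 2], [0, 2, -6]].
Leading principal minors: Δ₁ = -6, Δ₂ = 8, Δ₃ = -24.
The minors alternate sign starting negative (−, +, −), so H is negative definite: a local maximum.

local maximum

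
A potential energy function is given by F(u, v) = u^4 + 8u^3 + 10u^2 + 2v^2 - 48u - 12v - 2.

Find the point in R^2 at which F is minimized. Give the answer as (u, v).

(1, 3)

F(u,v) separates as P(u) + Q(v) − 2, so its minimum is min P + min Q − 2.
P'(u) = 4(u - 1)(u + 3)(u + 4) vanishes at u ∈ {-4, -3, 1}; Q'(v) = 4v - 12 vanishes at v ∈ {3}.
Local minima of P (where P''>0): P(-4)=96, P(1)=-29. Local minima of Q: Q(3)=-18.
So the global minimum of F is P(1) + Q(3) − 2 = -29 − 18 − 2 = -49, attained at (1, 3).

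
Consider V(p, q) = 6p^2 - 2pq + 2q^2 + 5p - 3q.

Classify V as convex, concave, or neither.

convex

V is quadratic, so its Hessian is the constant matrix H = [[12, -2], [-2, 4]].
det(H) = 44, tr(H) = 16.
det(H) > 0 and tr(H) > 0, so H is positive definite everywhere: convex.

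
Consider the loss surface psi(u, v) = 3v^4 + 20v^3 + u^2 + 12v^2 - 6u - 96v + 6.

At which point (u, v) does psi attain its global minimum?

(3, 1)

psi(u,v) separates as P(u) + Q(v) + 6, so its minimum is min P + min Q + 6.
P'(u) = 2u - 6 vanishes at u ∈ {3}; Q'(v) = 12(v - 1)(v + 2)(v + 4) vanishes at v ∈ {-4, -2, 1}.
Local minima of P (where P''>0): P(3)=-9. Local minima of Q: Q(-4)=64, Q(1)=-61.
So the global minimum of psi is P(3) + Q(1) + 6 = -9 − 61 + 6 = -64, attained at (3, 1).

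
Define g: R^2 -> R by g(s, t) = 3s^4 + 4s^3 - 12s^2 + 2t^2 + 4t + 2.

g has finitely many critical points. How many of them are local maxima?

0

g separates as a function of s plus a function of t, so ∇g=0 decouples.
∂g/∂s = 12s(s - 1)(s + 2) = 0 at s ∈ {-2, 0, 1}; ∂g/∂t = 4(t + 1) = 0 at t ∈ {-1}.
The Hessian is diagonal: diag(g_ss, g_tt). Second derivatives: g_ss(-2)=72, g_ss(0)=-24, g_ss(1)=36; g_tt(-1)=4.
Local maxima occur where both diagonal entries negative: none. Count: 0.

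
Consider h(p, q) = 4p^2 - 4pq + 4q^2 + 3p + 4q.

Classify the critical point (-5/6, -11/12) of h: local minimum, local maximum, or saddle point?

The Hessian of h is constant: H = [[8, -4], [-4, 8]].
det(H) = 8·8 − (-4)² = 48.
det(H) > 0 and tr(H) = 16 > 0, so H is positive definite and the point is a local minimum.

local minimum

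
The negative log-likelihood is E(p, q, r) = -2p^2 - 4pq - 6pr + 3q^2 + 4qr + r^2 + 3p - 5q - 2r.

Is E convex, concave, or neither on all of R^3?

E is quadratic, so its Hessian is the constant matrix H = [[-4, -4, -6], [-4, 6, 4], [-6, 4, 2]].
Leading principal minors: -4, -40, -40.
Neither pattern holds ⇒ H is indefinite ⇒ neither convex nor concave.

neither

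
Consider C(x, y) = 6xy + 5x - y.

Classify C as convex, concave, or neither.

neither

C is quadratic, so its Hessian is the constant matrix H = [[0, 6], [6, 0]].
det(H) = -36, tr(H) = 0.
det(H) < 0, so H is indefinite: neither convex nor concave.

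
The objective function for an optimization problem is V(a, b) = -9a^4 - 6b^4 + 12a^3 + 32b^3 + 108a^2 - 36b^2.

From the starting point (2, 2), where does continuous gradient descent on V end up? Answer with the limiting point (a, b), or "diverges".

(0, 1)

V is separable, so gradient descent decouples: a follows -∂V/∂a, b follows -∂V/∂b.
∂V/∂a = -36a(a - 3)(a + 2); at a=2 this is 288, so a decreases.
∂V/∂b = -24b(b - 3)(b - 1); at b=2 this is 48, so b decreases.
a converges to its nearest critical value 0 (a local min of the a-part); b converges to 1. The iterate converges to (0, 1).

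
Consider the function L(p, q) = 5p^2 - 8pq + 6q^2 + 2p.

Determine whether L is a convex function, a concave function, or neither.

convex

L is quadratic, so its Hessian is the constant matrix H = [[10, -8], [-8, 12]].
det(H) = 56, tr(H) = 22.
det(H) > 0 and tr(H) > 0, so H is positive definite everywhere: convex.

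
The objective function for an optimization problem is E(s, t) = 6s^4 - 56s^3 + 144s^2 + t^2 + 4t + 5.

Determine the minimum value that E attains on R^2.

E(s,t) separates as P(s) + Q(t) + 5, so its minimum is min P + min Q + 5.
P'(s) = 24s(s - 4)(s - 3) vanishes at s ∈ {0, 3, 4}; Q'(t) = 2(t + 2) vanishes at t ∈ {-2}.
Local minima of P (where P''>0): P(0)=0, P(4)=256. Local minima of Q: Q(-2)=-4.
So the global minimum of E is P(0) + Q(-2) + 5 = 0 − 4 + 5 = 1, attained at (0, -2).

1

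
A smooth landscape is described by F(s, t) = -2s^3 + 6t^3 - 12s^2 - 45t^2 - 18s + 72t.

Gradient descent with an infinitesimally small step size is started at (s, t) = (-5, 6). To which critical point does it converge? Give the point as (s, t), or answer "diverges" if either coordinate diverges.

F is separable, so gradient descent decouples: s follows -∂F/∂s, t follows -∂F/∂t.
∂F/∂s = -6(s + 1)(s + 3); at s=-5 this is -48, so s increases.
∂F/∂t = 18(t - 4)(t - 1); at t=6 this is 180, so t decreases.
s converges to its nearest critical value -3 (a local min of the s-part); t converges to 4. The iterate converges to (-3, 4).

(-3, 4)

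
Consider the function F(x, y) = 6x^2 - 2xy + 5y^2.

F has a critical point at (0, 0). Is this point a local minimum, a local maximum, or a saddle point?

The Hessian of F is constant: H = [[12, -2], [-2, 10]].
det(H) = 12·10 − (-2)² = 116.
det(H) > 0 and tr(H) = 22 > 0, so H is positive definite and the point is a local minimum.

local minimum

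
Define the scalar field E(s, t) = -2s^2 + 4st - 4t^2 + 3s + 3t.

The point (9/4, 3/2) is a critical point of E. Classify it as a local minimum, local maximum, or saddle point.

The Hessian of E is constant: H = [[-4, 4], [4, -8]].
det(H) = (-4)·(-8) − 4² = 16.
det(H) > 0 and tr(H) = -12 < 0, so H is negative definite and the point is a local maximum.

local maximum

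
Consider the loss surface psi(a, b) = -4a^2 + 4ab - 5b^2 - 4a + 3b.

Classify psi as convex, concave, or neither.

concave

psi is quadratic, so its Hessian is the constant matrix H = [[-8, 4], [4, -10]].
det(H) = 64, tr(H) = -18.
det(H) > 0 and tr(H) < 0, so H is negative definite everywhere: concave.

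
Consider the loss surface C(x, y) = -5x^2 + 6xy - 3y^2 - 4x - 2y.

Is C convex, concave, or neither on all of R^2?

C is quadratic, so its Hessian is the constant matrix H = [[-10, 6], [6, -6]].
det(H) = 24, tr(H) = -16.
det(H) > 0 and tr(H) < 0, so H is negative definite everywhere: concave.

concave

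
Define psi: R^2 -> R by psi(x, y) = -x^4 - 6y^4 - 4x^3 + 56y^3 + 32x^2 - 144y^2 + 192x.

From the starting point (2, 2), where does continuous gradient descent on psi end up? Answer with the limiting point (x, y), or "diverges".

psi is separable, so gradient descent decouples: x follows -∂psi/∂x, y follows -∂psi/∂y.
∂psi/∂x = -4(x - 4)(x + 3)(x + 4); at x=2 this is 240, so x decreases.
∂psi/∂y = -24y(y - 4)(y - 3); at y=2 this is -96, so y increases.
x converges to its nearest critical value -3 (a local min of the x-part); y converges to 3. The iterate converges to (-3, 3).

(-3, 3)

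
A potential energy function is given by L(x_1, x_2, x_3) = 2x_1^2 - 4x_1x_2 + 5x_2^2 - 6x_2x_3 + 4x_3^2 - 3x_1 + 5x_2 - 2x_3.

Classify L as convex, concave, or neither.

L is quadratic, so its Hessian is the constant matrix H = [[4, -4, 0], [-4, 10, -6], [0, -6, 8]].
Leading principal minors: 4, 24, 48.
All positive ⇒ H ≻ 0 ⇒ convex.

convex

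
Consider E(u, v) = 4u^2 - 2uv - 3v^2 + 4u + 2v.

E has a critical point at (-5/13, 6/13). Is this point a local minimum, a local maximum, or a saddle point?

The Hessian of E is constant: H = [[8, -2], [-2, -6]].
det(H) = 8·(-6) − (-2)² = -52.
Since det(H) < 0, H is indefinite and the critical point is a saddle point.

saddle point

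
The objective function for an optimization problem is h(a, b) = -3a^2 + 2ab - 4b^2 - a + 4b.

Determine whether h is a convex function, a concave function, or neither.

h is quadratic, so its Hessian is the constant matrix H = [[-6, 2], [2, -8]].
det(H) = 44, tr(H) = -14.
det(H) > 0 and tr(H) < 0, so H is negative definite everywhere: concave.

concave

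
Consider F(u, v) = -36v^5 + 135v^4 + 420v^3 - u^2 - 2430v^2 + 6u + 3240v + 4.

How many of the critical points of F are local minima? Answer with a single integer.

0

F separates as a function of u plus a function of v, so ∇F=0 decouples.
∂F/∂u = -2(u - 3) = 0 at u ∈ {3}; ∂F/∂v = -180(v - 3)(v - 2)(v - 1)(v + 3) = 0 at v ∈ {-3, 1, 2, 3}.
The Hessian is diagonal: diag(F_uu, F_vv). Second derivatives: F_uu(3)=-2; F_vv(-3)=21600, F_vv(1)=-1440, F_vv(2)=900, F_vv(3)=-2160.
Local minima occur where both diagonal entries positive: none. Count: 0.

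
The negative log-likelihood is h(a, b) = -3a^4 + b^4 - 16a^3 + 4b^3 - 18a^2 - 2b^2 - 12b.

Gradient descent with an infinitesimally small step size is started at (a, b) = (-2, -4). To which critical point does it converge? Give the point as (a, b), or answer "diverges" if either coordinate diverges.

h is separable, so gradient descent decouples: a follows -∂h/∂a, b follows -∂h/∂b.
∂h/∂a = -12a(a + 1)(a + 3); at a=-2 this is -24, so a increases.
∂h/∂b = 4(b - 1)(b + 1)(b + 3); at b=-4 this is -60, so b increases.
a converges to its nearest critical value -1 (a local min of the a-part); b converges to -3. The iterate converges to (-1, -3).

(-1, -3)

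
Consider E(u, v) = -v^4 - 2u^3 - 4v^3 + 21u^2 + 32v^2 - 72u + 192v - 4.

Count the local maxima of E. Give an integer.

2

E separates as a function of u plus a function of v, so ∇E=0 decouples.
∂E/∂u = -6(u - 4)(u - 3) = 0 at u ∈ {3, 4}; ∂E/∂v = -4(v - 4)(v + 3)(v + 4) = 0 at v ∈ {-4, -3, 4}.
The Hessian is diagonal: diag(E_uu, E_vv). Second derivatives: E_uu(3)=6, E_uu(4)=-6; E_vv(-4)=-32, E_vv(-3)=28, E_vv(4)=-224.
Local maxima occur where both diagonal entries negative: (4, -4), (4, 4). Count: 2.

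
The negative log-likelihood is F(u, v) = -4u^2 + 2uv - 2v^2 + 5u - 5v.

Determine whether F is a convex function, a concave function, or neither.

concave

F is quadratic, so its Hessian is the constant matrix H = [[-8, 2], [2, -4]].
det(H) = 28, tr(H) = -12.
det(H) > 0 and tr(H) < 0, so H is negative definite everywhere: concave.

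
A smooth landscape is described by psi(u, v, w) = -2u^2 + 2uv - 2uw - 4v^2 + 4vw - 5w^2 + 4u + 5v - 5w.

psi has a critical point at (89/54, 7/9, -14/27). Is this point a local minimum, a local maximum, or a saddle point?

local maximum

The Hessian is constant: H = [[-4, 2, -2], [2, -8, 4], [-2, 4, -10]].
Leading principal minors: Δ₁ = -4, Δ₂ = 28, Δ₃ = -216.
The minors alternate sign starting negative (−, +, −), so H is negative definite: a local maximum.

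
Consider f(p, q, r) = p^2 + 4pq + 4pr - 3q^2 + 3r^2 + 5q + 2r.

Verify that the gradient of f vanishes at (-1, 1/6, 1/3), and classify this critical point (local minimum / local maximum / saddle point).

saddle point

∇f = (2p + 4q + 4r, 4p - 6q + 5, 4p + 6r + 2); substituting (-1, 1/6, 1/3) gives ∇f = (0, 0, 0), so (-1, 1/6, 1/3) is indeed a critical point.
The Hessian is constant: H = [[2, 4, 4], [4, -6, 0], [4, 0, 6]].
Leading principal minors: Δ₁ = 2, Δ₂ = -28, Δ₃ = -72.
The minors fit neither the all-positive nor the alternating-sign pattern, so H is indefinite: a saddle point.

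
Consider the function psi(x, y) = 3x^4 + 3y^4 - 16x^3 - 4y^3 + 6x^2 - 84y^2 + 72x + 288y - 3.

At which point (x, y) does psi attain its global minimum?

psi(x,y) separates as P(x) + Q(y) − 3, so its minimum is min P + min Q − 3.
P'(x) = 12(x - 3)(x - 2)(x + 1) vanishes at x ∈ {-1, 2, 3}; Q'(y) = 12(y - 3)(y - 2)(y + 4) vanishes at y ∈ {-4, 2, 3}.
Local minima of P (where P''>0): P(-1)=-47, P(3)=81. Local minima of Q: Q(-4)=-1472, Q(3)=243.
So the global minimum of psi is P(-1) + Q(-4) − 3 = -47 − 1472 − 3 = -1522, attained at (-1, -4).

(-1, -4)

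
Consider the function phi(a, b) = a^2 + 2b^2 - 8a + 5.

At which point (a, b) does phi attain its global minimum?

(4, 0)

phi(a,b) separates as P(a) + Q(b) + 5, so its minimum is min P + min Q + 5.
P'(a) = 2a - 8 vanishes at a ∈ {4}; Q'(b) = 4b vanishes at b ∈ {0}.
Local minima of P (where P''>0): P(4)=-16. Local minima of Q: Q(0)=0.
So the global minimum of phi is P(4) + Q(0) + 5 = -16 + 0 + 5 = -11, attained at (4, 0).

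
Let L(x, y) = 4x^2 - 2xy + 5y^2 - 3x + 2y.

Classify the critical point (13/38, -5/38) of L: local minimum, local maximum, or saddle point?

The Hessian of L is constant: H = [[8, -2], [-2, 10]].
det(H) = 8·10 − (-2)² = 76.
det(H) > 0 and tr(H) = 18 > 0, so H is positive definite and the point is a local minimum.

local minimum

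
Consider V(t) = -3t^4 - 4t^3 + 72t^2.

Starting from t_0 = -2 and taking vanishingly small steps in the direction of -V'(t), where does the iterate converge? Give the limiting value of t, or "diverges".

0

V'(t) = -12t(t - 3)(t + 4), so V'(-2) = -240.
Gradient descent moves in the -V' direction, i.e. t is increasing.
The nearest critical point in that direction is t = 0, where V'' = 144 > 0 (a local minimum). The iterate converges there.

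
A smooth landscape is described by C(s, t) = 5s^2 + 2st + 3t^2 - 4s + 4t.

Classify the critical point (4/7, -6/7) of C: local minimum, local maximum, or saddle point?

local minimum

The Hessian of C is constant: H = [[10, 2], [2, 6]].
det(H) = 10·6 − 2² = 56.
det(H) > 0 and tr(H) = 16 > 0, so H is positive definite and the point is a local minimum.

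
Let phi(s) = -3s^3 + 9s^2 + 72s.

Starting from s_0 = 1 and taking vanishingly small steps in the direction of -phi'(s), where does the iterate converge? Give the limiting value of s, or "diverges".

phi'(s) = -9(s - 4)(s + 2), so phi'(1) = 81.
Gradient descent moves in the -phi' direction, i.e. s is decreasing.
The nearest critical point in that direction is s = -2, where phi'' = 54 > 0 (a local minimum). The iterate converges there.

-2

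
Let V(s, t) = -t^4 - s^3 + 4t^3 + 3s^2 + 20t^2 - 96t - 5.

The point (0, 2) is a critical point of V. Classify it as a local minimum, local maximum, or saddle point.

The mixed partial ∂²V/∂s∂t is 0, so the Hessian at any point is diag(V_ss, V_tt) = diag(6(-s + 1), 4(-3t^2 + 6t + 10)).
At (0, 2): H = diag(6, 40).
Both eigenvalues are positive, so H is positive definite: a local minimum.

local minimum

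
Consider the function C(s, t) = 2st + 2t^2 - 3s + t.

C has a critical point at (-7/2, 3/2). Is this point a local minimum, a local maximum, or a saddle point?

saddle point

The Hessian of C is constant: H = [[0, 2], [2, 4]].
det(H) = 0·4 − 2² = -4.
Since det(H) < 0, H is indefinite and the critical point is a saddle point.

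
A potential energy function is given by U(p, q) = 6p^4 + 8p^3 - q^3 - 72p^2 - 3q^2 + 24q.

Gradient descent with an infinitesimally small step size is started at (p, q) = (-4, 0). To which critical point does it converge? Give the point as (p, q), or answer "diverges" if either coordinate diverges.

(-3, -4)

U is separable, so gradient descent decouples: p follows -∂U/∂p, q follows -∂U/∂q.
∂U/∂p = 24p(p - 2)(p + 3); at p=-4 this is -576, so p increases.
∂U/∂q = -3(q - 2)(q + 4); at q=0 this is 24, so q decreases.
p converges to its nearest critical value -3 (a local min of the p-part); q converges to -4. The iterate converges to (-3, -4).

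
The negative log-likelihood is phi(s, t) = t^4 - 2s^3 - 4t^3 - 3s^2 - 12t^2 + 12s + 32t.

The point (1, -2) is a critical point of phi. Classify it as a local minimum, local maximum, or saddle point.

The mixed partial ∂²phi/∂s∂t is 0, so the Hessian at any point is diag(phi_ss, phi_tt) = diag(-6(2s + 1), 12(t^2 - 2t - 2)).
At (1, -2): H = diag(-18, 72).
The eigenvalues have opposite signs, so H is indefinite: a saddle point.

saddle point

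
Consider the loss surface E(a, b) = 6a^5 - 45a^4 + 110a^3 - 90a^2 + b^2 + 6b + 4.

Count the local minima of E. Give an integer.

E separates as a function of a plus a function of b, so ∇E=0 decouples.
∂E/∂a = 30a(a - 3)(a - 2)(a - 1) = 0 at a ∈ {0, 1, 2, 3}; ∂E/∂b = 2(b + 3) = 0 at b ∈ {-3}.
The Hessian is diagonal: diag(E_aa, E_bb). Second derivatives: E_aa(0)=-180, E_aa(1)=60, E_aa(2)=-60, E_aa(3)=180; E_bb(-3)=2.
Local minima occur where both diagonal entries positive: (1, -3), (3, -3). Count: 2.

2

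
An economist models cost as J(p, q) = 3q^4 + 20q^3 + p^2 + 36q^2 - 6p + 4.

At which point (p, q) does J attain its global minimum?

J(p,q) separates as A(p) + B(q) + 4, so its minimum is min A + min B + 4.
A'(p) = 2p - 6 vanishes at p ∈ {3}; B'(q) = 12q(q + 2)(q + 3) vanishes at q ∈ {-3, -2, 0}.
Local minima of A (where A''>0): A(3)=-9. Local minima of B: B(-3)=27, B(0)=0.
So the global minimum of J is A(3) + B(0) + 4 = -9 + 0 + 4 = -5, attained at (3, 0).

(3, 0)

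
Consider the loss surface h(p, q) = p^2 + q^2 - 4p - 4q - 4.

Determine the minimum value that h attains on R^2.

-12

h(p,q) separates as A(p) + B(q) − 4, so its minimum is min A + min B − 4.
A'(p) = 2p - 4 vanishes at p ∈ {2}; B'(q) = 2q - 4 vanishes at q ∈ {2}.
Local minima of A (where A''>0): A(2)=-4. Local minima of B: B(2)=-4.
So the global minimum of h is A(2) + B(2) − 4 = -4 − 4 − 4 = -12, attained at (2, 2).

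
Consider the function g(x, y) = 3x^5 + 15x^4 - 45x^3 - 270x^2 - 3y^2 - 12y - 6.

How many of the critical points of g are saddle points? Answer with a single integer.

2

g separates as a function of x plus a function of y, so ∇g=0 decouples.
∂g/∂x = 15x(x - 3)(x + 3)(x + 4) = 0 at x ∈ {-4, -3, 0, 3}; ∂g/∂y = -6(y + 2) = 0 at y ∈ {-2}.
The Hessian is diagonal: diag(g_xx, g_yy). Second derivatives: g_xx(-4)=-420, g_xx(-3)=270, g_xx(0)=-540, g_xx(3)=1890; g_yy(-2)=-6.
Saddle points occur where the two diagonal entries have opposite signs: (-3, -2), (3, -2). Count: 2.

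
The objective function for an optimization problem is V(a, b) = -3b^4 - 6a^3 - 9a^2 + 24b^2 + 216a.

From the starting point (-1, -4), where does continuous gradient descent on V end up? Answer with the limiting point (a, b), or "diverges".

diverges

V is separable, so gradient descent decouples: a follows -∂V/∂a, b follows -∂V/∂b.
∂V/∂a = -18(a - 3)(a + 4); at a=-1 this is 216, so a decreases.
∂V/∂b = -12b(b - 2)(b + 2); at b=-4 this is 576, so b decreases.
The b-coordinate has no critical point in that direction and runs off to infinity.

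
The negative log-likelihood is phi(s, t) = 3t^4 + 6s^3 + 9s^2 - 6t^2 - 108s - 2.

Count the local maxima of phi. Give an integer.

1

phi separates as a function of s plus a function of t, so ∇phi=0 decouples.
∂phi/∂s = 18(s - 2)(s + 3) = 0 at s ∈ {-3, 2}; ∂phi/∂t = 12t(t - 1)(t + 1) = 0 at t ∈ {-1, 0, 1}.
The Hessian is diagonal: diag(phi_ss, phi_tt). Second derivatives: phi_ss(-3)=-90, phi_ss(2)=90; phi_tt(-1)=24, phi_tt(0)=-12, phi_tt(1)=24.
Local maxima occur where both diagonal entries negative: (-3, 0). Count: 1.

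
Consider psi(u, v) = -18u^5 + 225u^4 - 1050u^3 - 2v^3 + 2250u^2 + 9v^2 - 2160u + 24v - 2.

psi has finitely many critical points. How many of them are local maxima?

psi separates as a function of u plus a function of v, so ∇psi=0 decouples.
∂psi/∂u = -90(u - 4)(u - 3)(u - 2)(u - 1) = 0 at u ∈ {1, 2, 3, 4}; ∂psi/∂v = -6(v - 4)(v + 1) = 0 at v ∈ {-1, 4}.
The Hessian is diagonal: diag(psi_uu, psi_vv). Second derivatives: psi_uu(1)=540, psi_uu(2)=-180, psi_uu(3)=180, psi_uu(4)=-540; psi_vv(-1)=30, psi_vv(4)=-30.
Local maxima occur where both diagonal entries negative: (2, 4), (4, 4). Count: 2.

2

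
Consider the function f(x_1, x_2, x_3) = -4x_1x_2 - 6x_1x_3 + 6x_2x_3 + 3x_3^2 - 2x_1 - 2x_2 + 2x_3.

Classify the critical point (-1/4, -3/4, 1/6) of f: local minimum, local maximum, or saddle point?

saddle point

The Hessian is constant: H = [[0, -4, -6], [-4, 0, 6], [-6, 6, 6]].
Leading principal minors: Δ₁ = 0, Δ₂ = -16, Δ₃ = 192.
The minors fit neither the all-positive nor the alternating-sign pattern, so H is indefinite: a saddle point.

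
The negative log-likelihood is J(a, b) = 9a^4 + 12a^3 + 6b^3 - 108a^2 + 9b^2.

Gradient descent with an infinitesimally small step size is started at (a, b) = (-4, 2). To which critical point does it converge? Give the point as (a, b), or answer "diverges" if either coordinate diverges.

(-3, 0)

J is separable, so gradient descent decouples: a follows -∂J/∂a, b follows -∂J/∂b.
∂J/∂a = 36a(a - 2)(a + 3); at a=-4 this is -864, so a increases.
∂J/∂b = 18b(b + 1); at b=2 this is 108, so b decreases.
a converges to its nearest critical value -3 (a local min of the a-part); b converges to 0. The iterate converges to (-3, 0).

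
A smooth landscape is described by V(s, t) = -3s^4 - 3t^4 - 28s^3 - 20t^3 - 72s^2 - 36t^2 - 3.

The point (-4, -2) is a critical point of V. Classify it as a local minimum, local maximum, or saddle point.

saddle point

The mixed partial ∂²V/∂s∂t is 0, so the Hessian at any point is diag(V_ss, V_tt) = diag(-12(3s^2 + 14s + 12), -12(3t^2 + 10t + 6)).
At (-4, -2): H = diag(-48, 24).
The eigenvalues have opposite signs, so H is indefinite: a saddle point.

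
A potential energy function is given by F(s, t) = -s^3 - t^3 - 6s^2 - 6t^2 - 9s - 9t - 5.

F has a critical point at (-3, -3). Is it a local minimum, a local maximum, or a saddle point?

local minimum

The mixed partial ∂²F/∂s∂t is 0, so the Hessian at any point is diag(F_ss, F_tt) = diag(-6(s + 2), -6(t + 2)).
At (-3, -3): H = diag(6, 6).
Both eigenvalues are positive, so H is positive definite: a local minimum.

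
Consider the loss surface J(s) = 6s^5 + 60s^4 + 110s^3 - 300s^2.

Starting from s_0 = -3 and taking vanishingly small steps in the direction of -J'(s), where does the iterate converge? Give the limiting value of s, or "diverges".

-4

J'(s) = 30s(s - 1)(s + 4)(s + 5), so J'(-3) = 720.
Gradient descent moves in the -J' direction, i.e. s is decreasing.
The nearest critical point in that direction is s = -4, where J'' = 600 > 0 (a local minimum). The iterate converges there.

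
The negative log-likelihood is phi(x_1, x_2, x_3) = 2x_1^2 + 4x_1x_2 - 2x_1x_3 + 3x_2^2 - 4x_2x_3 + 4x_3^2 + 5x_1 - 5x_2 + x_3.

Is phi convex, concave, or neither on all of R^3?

convex

phi is quadratic, so its Hessian is the constant matrix H = [[4, 4, -2], [4, 6, -4], [-2, -4, 8]].
Leading principal minors: 4, 8, 40.
All positive ⇒ H ≻ 0 ⇒ convex.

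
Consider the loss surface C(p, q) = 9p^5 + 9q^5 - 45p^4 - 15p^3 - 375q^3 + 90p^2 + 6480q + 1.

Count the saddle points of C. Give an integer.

8

C separates as a function of p plus a function of q, so ∇C=0 decouples.
∂C/∂p = 45p(p - 4)(p - 1)(p + 1) = 0 at p ∈ {-1, 0, 1, 4}; ∂C/∂q = 45(q - 4)(q - 3)(q + 3)(q + 4) = 0 at q ∈ {-4, -3, 3, 4}.
The Hessian is diagonal: diag(C_pp, C_qq). Second derivatives: C_pp(-1)=-450, C_pp(0)=180, C_pp(1)=-270, C_pp(4)=2700; C_qq(-4)=-2520, C_qq(-3)=1890, C_qq(3)=-1890, C_qq(4)=2520.
Saddle points occur where the two diagonal entries have opposite signs: (-1, -3), (-1, 4), (0, -4), (0, 3), (1, -3), (1, 4), (4, -4), (4, 3). Count: 8.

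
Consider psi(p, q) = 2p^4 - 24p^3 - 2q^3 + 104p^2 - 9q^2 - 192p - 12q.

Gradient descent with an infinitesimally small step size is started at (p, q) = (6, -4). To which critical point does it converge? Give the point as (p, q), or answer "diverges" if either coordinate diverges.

psi is separable, so gradient descent decouples: p follows -∂psi/∂p, q follows -∂psi/∂q.
∂psi/∂p = 8(p - 4)(p - 3)(p - 2); at p=6 this is 192, so p decreases.
∂psi/∂q = -6(q + 1)(q + 2); at q=-4 this is -36, so q increases.
p converges to its nearest critical value 4 (a local min of the p-part); q converges to -2. The iterate converges to (4, -2).

(4, -2)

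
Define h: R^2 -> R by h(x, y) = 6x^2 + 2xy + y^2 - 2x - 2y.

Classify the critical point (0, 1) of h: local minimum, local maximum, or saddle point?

The Hessian of h is constant: H = [[12, 2], [2, 2]].
det(H) = 12·2 − 2² = 20.
det(H) > 0 and tr(H) = 14 > 0, so H is positive definite and the point is a local minimum.

local minimum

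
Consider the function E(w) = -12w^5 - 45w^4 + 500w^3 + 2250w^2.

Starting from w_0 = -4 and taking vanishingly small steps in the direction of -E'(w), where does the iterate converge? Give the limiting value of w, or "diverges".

E'(w) = -60w(w - 5)(w + 3)(w + 5), so E'(-4) = 2160.
Gradient descent moves in the -E' direction, i.e. w is decreasing.
The nearest critical point in that direction is w = -5, where E'' = 6000 > 0 (a local minimum). The iterate converges there.

-5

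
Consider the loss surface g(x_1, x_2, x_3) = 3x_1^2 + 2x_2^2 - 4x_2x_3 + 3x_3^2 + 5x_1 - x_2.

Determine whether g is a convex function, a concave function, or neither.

convex

g is quadratic, so its Hessian is the constant matrix H = [[6, 0, 0], [0, 4, -4], [0, -4, 6]].
Leading principal minors: 6, 24, 48.
All positive ⇒ H ≻ 0 ⇒ convex.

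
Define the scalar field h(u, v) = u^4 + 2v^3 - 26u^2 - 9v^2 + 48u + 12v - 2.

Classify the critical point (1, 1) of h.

local maximum

The mixed partial ∂²h/∂u∂v is 0, so the Hessian at any point is diag(h_uu, h_vv) = diag(4(3u^2 - 13), 6(2v - 3)).
At (1, 1): H = diag(-40, -6).
Both eigenvalues are negative, so H is negative definite: a local maximum.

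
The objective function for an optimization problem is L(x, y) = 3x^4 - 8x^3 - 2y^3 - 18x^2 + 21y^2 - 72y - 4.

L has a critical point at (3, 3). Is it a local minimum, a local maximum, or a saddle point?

The mixed partial ∂²L/∂x∂y is 0, so the Hessian at any point is diag(L_xx, L_yy) = diag(12(3x^2 - 4x - 3), 6(-2y + 7)).
At (3, 3): H = diag(144, 6).
Both eigenvalues are positive, so H is positive definite: a local minimum.

local minimum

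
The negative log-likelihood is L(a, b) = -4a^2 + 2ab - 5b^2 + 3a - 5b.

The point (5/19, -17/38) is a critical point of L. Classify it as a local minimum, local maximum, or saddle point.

The Hessian of L is constant: H = [[-8, 2], [2, -10]].
det(H) = (-8)·(-10) − 2² = 76.
det(H) > 0 and tr(H) = -18 < 0, so H is negative definite and the point is a local maximum.

local maximum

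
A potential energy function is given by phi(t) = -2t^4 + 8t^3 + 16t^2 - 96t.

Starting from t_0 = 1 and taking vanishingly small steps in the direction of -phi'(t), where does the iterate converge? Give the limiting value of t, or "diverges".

2

phi'(t) = -8(t - 3)(t - 2)(t + 2), so phi'(1) = -48.
Gradient descent moves in the -phi' direction, i.e. t is increasing.
The nearest critical point in that direction is t = 2, where phi'' = 32 > 0 (a local minimum). The iterate converges there.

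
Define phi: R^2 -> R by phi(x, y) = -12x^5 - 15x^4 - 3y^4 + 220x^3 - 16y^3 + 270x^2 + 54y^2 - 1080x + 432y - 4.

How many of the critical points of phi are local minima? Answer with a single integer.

phi separates as a function of x plus a function of y, so ∇phi=0 decouples.
∂phi/∂x = -60(x - 3)(x - 1)(x + 2)(x + 3) = 0 at x ∈ {-3, -2, 1, 3}; ∂phi/∂y = -12(y - 3)(y + 3)(y + 4) = 0 at y ∈ {-4, -3, 3}.
The Hessian is diagonal: diag(phi_xx, phi_yy). Second derivatives: phi_xx(-3)=1440, phi_xx(-2)=-900, phi_xx(1)=1440, phi_xx(3)=-3600; phi_yy(-4)=-84, phi_yy(-3)=72, phi_yy(3)=-504.
Local minima occur where both diagonal entries positive: (-3, -3), (1, -3). Count: 2.

2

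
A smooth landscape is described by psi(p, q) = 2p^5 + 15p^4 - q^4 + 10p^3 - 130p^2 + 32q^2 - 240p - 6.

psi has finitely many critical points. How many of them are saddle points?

psi separates as a function of p plus a function of q, so ∇psi=0 decouples.
∂psi/∂p = 10(p - 2)(p + 1)(p + 3)(p + 4) = 0 at p ∈ {-4, -3, -1, 2}; ∂psi/∂q = -4q(q - 4)(q + 4) = 0 at q ∈ {-4, 0, 4}.
The Hessian is diagonal: diag(psi_pp, psi_qq). Second derivatives: psi_pp(-4)=-180, psi_pp(-3)=100, psi_pp(-1)=-180, psi_pp(2)=900; psi_qq(-4)=-128, psi_qq(0)=64, psi_qq(4)=-128.
Saddle points occur where the two diagonal entries have opposite signs: (-4, 0), (-3, -4), (-3, 4), (-1, 0), (2, -4), (2, 4). Count: 6.

6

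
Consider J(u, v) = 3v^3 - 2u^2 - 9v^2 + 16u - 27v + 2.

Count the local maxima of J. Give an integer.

J separates as a function of u plus a function of v, so ∇J=0 decouples.
∂J/∂u = -4(u - 4) = 0 at u ∈ {4}; ∂J/∂v = 9(v - 3)(v + 1) = 0 at v ∈ {-1, 3}.
The Hessian is diagonal: diag(J_uu, J_vv). Second derivatives: J_uu(4)=-4; J_vv(-1)=-36, J_vv(3)=36.
Local maxima occur where both diagonal entries negative: (4, -1). Count: 1.

1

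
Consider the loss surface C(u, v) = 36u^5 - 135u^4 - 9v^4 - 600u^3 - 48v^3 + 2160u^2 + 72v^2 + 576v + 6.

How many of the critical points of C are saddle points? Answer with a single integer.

6

C separates as a function of u plus a function of v, so ∇C=0 decouples.
∂C/∂u = 180u(u - 4)(u - 2)(u + 3) = 0 at u ∈ {-3, 0, 2, 4}; ∂C/∂v = -36(v - 2)(v + 2)(v + 4) = 0 at v ∈ {-4, -2, 2}.
The Hessian is diagonal: diag(C_uu, C_vv). Second derivatives: C_uu(-3)=-18900, C_uu(0)=4320, C_uu(2)=-3600, C_uu(4)=10080; C_vv(-4)=-432, C_vv(-2)=288, C_vv(2)=-864.
Saddle points occur where the two diagonal entries have opposite signs: (-3, -2), (0, -4), (0, 2), (2, -2), (4, -4), (4, 2). Count: 6.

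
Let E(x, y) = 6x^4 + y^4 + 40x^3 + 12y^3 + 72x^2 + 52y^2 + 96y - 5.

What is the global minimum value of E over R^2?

E(x,y) separates as P(x) + Q(y) − 5, so its minimum is min P + min Q − 5.
P'(x) = 24x(x + 2)(x + 3) vanishes at x ∈ {-3, -2, 0}; Q'(y) = 4(y + 2)(y + 3)(y + 4) vanishes at y ∈ {-4, -3, -2}.
Local minima of P (where P''>0): P(-3)=54, P(0)=0. Local minima of Q: Q(-4)=-64, Q(-2)=-64.
So the global minimum of E is P(0) + Q(-4) − 5 = 0 − 64 − 5 = -69, attained at (0, -4).

-69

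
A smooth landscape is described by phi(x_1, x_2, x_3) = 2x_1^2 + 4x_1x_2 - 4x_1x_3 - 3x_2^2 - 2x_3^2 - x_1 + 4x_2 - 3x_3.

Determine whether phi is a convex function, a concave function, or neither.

neither

phi is quadratic, so its Hessian is the constant matrix H = [[4, 4, -4], [4, -6, 0], [-4, 0, -4]].
Leading principal minors: 4, -40, 256.
Neither pattern holds ⇒ H is indefinite ⇒ neither convex nor concave.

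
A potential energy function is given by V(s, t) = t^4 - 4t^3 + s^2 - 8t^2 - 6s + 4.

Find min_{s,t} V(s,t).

-133

V(s,t) separates as P(s) + Q(t) + 4, so its minimum is min P + min Q + 4.
P'(s) = 2s - 6 vanishes at s ∈ {3}; Q'(t) = 4t(t - 4)(t + 1) vanishes at t ∈ {-1, 0, 4}.
Local minima of P (where P''>0): P(3)=-9. Local minima of Q: Q(-1)=-3, Q(4)=-128.
So the global minimum of V is P(3) + Q(4) + 4 = -9 − 128 + 4 = -133, attained at (3, 4).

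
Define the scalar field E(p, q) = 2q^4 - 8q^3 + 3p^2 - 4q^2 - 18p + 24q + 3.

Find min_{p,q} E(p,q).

E(p,q) separates as A(p) + B(q) + 3, so its minimum is min A + min B + 3.
A'(p) = 6p - 18 vanishes at p ∈ {3}; B'(q) = 8(q - 3)(q - 1)(q + 1) vanishes at q ∈ {-1, 1, 3}.
Local minima of A (where A''>0): A(3)=-27. Local minima of B: B(-1)=-18, B(3)=-18.
So the global minimum of E is A(3) + B(-1) + 3 = -27 − 18 + 3 = -42, attained at (3, -1).

-42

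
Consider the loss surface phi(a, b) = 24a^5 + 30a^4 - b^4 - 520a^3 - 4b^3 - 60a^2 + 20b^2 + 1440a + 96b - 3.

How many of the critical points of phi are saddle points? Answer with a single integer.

phi separates as a function of a plus a function of b, so ∇phi=0 decouples.
∂phi/∂a = 120(a - 3)(a - 1)(a + 1)(a + 4) = 0 at a ∈ {-4, -1, 1, 3}; ∂phi/∂b = -4(b - 3)(b + 2)(b + 4) = 0 at b ∈ {-4, -2, 3}.
The Hessian is diagonal: diag(phi_aa, phi_bb). Second derivatives: phi_aa(-4)=-12600, phi_aa(-1)=2880, phi_aa(1)=-2400, phi_aa(3)=6720; phi_bb(-4)=-56, phi_bb(-2)=40, phi_bb(3)=-140.
Saddle points occur where the two diagonal entries have opposite signs: (-4, -2), (-1, -4), (-1, 3), (1, -2), (3, -4), (3, 3). Count: 6.

6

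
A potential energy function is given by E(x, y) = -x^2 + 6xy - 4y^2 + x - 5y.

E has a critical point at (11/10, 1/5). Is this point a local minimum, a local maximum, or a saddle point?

The Hessian of E is constant: H = [[-2, 6], [6, -8]].
det(H) = (-2)·(-8) − 6² = -20.
Since det(H) < 0, H is indefinite and the critical point is a saddle point.

saddle point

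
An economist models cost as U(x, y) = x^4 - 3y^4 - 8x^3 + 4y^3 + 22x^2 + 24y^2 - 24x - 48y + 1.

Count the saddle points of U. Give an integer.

U separates as a function of x plus a function of y, so ∇U=0 decouples.
∂U/∂x = 4(x - 3)(x - 2)(x - 1) = 0 at x ∈ {1, 2, 3}; ∂U/∂y = -12(y - 2)(y - 1)(y + 2) = 0 at y ∈ {-2, 1, 2}.
The Hessian is diagonal: diag(U_xx, U_yy). Second derivatives: U_xx(1)=8, U_xx(2)=-4, U_xx(3)=8; U_yy(-2)=-144, U_yy(1)=36, U_yy(2)=-48.
Saddle points occur where the two diagonal entries have opposite signs: (1, -2), (1, 2), (2, 1), (3, -2), (3, 2). Count: 5.

5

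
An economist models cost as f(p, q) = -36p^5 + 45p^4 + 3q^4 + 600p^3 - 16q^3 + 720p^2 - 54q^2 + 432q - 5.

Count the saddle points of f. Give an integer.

f separates as a function of p plus a function of q, so ∇f=0 decouples.
∂f/∂p = -180p(p - 4)(p + 1)(p + 2) = 0 at p ∈ {-2, -1, 0, 4}; ∂f/∂q = 12(q - 4)(q - 3)(q + 3) = 0 at q ∈ {-3, 3, 4}.
The Hessian is diagonal: diag(f_pp, f_qq). Second derivatives: f_pp(-2)=2160, f_pp(-1)=-900, f_pp(0)=1440, f_pp(4)=-21600; f_qq(-3)=504, f_qq(3)=-72, f_qq(4)=84.
Saddle points occur where the two diagonal entries have opposite signs: (-2, 3), (-1, -3), (-1, 4), (0, 3), (4, -3), (4, 4). Count: 6.

6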